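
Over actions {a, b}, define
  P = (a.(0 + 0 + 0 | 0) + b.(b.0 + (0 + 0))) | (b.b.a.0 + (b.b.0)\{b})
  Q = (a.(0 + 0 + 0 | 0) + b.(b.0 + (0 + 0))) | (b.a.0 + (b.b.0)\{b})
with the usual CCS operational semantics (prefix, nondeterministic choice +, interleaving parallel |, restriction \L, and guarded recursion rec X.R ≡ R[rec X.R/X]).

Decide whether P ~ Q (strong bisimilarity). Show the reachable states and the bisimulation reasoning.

P ≁ Q

LTS(P): 16 reachable states
  u0 = (a.(0 + 0 + 0 | 0) + b.(b.0 + (0 + 0))) | (b.b.a.0 + (b.b.0)\{b}) :: -a-> u1, -b-> u2, -b-> u3
  u1 = (0 + 0 + 0 | 0) | (b.b.a.0 + (b.b.0)\{b}) :: -b-> u4
  u2 = (a.(0 + 0 + 0 | 0) + b.(b.0 + (0 + 0))) | b.a.0 :: -a-> u4, -b-> u5, -b-> u6
  u3 = (b.0 + (0 + 0)) | (b.b.a.0 + (b.b.0)\{b}) :: -b-> u6, -b-> u7
  u4 = (0 + 0 + 0 | 0) | b.a.0 :: -b-> u8
  u5 = (a.(0 + 0 + 0 | 0) + b.(b.0 + (0 + 0))) | a.0 :: -a-> u8, -a-> u9, -b-> u10
  u6 = (b.0 + (0 + 0)) | b.a.0 :: -b-> u10, -b-> u11
  u7 = 0 | (b.b.a.0 + (b.b.0)\{b}) :: -b-> u11
  u8 = (0 + 0 + 0 | 0) | a.0 :: -a-> u12
  u9 = (a.(0 + 0 + 0 | 0) + b.(b.0 + (0 + 0))) | 0 :: -a-> u12, -b-> u13
  u10 = (b.0 + (0 + 0)) | a.0 :: -a-> u13, -b-> u14
  u11 = 0 | b.a.0 :: -b-> u14
  u12 = (0 + 0 + 0 | 0) | 0 :: (no moves)
  u13 = (b.0 + (0 + 0)) | 0 :: -b-> u15
  u14 = 0 | a.0 :: -a-> u15
  u15 = 0 | 0 :: (no moves)
LTS(Q): 12 reachable states
  v0 = (a.(0 + 0 + 0 | 0) + b.(b.0 + (0 + 0))) | (b.a.0 + (b.b.0)\{b}) :: -a-> v1, -b-> v2, -b-> v3
  v1 = (0 + 0 + 0 | 0) | (b.a.0 + (b.b.0)\{b}) :: -b-> v4
  v2 = (a.(0 + 0 + 0 | 0) + b.(b.0 + (0 + 0))) | a.0 :: -a-> v4, -a-> v5, -b-> v6
  v3 = (b.0 + (0 + 0)) | (b.a.0 + (b.b.0)\{b}) :: -b-> v6, -b-> v7
  v4 = (0 + 0 + 0 | 0) | a.0 :: -a-> v8
  v5 = (a.(0 + 0 + 0 | 0) + b.(b.0 + (0 + 0))) | 0 :: -a-> v8, -b-> v9
  v6 = (b.0 + (0 + 0)) | a.0 :: -a-> v9, -b-> v10
  v7 = 0 | (b.a.0 + (b.b.0)\{b}) :: -b-> v10
  v8 = (0 + 0 + 0 | 0) | 0 :: (no moves)
  v9 = (b.0 + (0 + 0)) | 0 :: -b-> v11
  v10 = 0 | a.0 :: -a-> v11
  v11 = 0 | 0 :: (no moves)
Coarsest stable partition (strong bisimilarity classes):
  B0 = {u0}
  B1 = {u1, u7}
  B2 = {u11, u4, v1, v7}
  B3 = {u14, u8, v10, v4}
  B4 = {u12, u15, v11, v8}
  B5 = {u3}
  B6 = {u6, v3}
  B7 = {u10, v6}
  B8 = {u13, v9}
  B9 = {u2, v0}
  B10 = {u5, v2}
  B11 = {u9, v5}
u0 ∈ B0, v0 ∈ B9 → different blocks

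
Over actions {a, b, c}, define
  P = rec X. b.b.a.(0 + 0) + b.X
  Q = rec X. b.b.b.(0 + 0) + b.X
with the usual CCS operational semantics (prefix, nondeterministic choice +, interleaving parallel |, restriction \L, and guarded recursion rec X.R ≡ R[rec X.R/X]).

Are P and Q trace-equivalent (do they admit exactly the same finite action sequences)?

LTS(P): 4 reachable states
  u0 = rec X. b.b.a.(0 + 0) + b.X has moves —b→ u0, —b→ u1
  u1 = b.a.(0 + 0) has moves —b→ u2
  u2 = a.(0 + 0) has moves —a→ u3
  u3 = 0 + 0 has moves (no moves)
LTS(Q): 4 reachable states
  v0 = rec X. b.b.b.(0 + 0) + b.X has moves —b→ v0, —b→ v1
  v1 = b.b.(0 + 0) has moves —b→ v2
  v2 = b.(0 + 0) has moves —b→ v3
  v3 = 0 + 0 has moves (no moves)
Executing bba from P (initial set {u0}):
  [1] b ⇒ {u0, u1}
  [2] b ⇒ {u0, u1, u2}
  [3] a ⇒ {u3}
  P completes σ.
Executing bba from Q (initial set {v0}):
  [1] b ⇒ {v0, v1}
  [2] b ⇒ {v0, v1, v2}
  [3] a ⇒ no successor for Q

NO — witness ⟨bba⟩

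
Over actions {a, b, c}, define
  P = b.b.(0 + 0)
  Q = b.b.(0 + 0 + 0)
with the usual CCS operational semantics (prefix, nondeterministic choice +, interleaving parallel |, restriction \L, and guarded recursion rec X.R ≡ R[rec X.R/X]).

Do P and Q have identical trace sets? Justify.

Reachable graph of P (3 states):
  p0 = b.b.(0 + 0) ⊢ -b-> p1
  p1 = b.(0 + 0) ⊢ -b-> p2
  p2 = 0 + 0 ⊢ ·
Reachable graph of Q (3 states):
  q0 = b.b.(0 + 0 + 0) ⊢ -b-> q1
  q1 = b.(0 + 0 + 0) ⊢ -b-> q2
  q2 = 0 + 0 + 0 ⊢ ·
Coarsest stable partition (strong bisimilarity classes):
  B0 = {p0, q0}
  B1 = {p1, q1}
  B2 = {p2, q2}
p0 ∈ B0, q0 ∈ B0 → same block
Bisimilar ⇒ trace-equivalent.

trace-equivalent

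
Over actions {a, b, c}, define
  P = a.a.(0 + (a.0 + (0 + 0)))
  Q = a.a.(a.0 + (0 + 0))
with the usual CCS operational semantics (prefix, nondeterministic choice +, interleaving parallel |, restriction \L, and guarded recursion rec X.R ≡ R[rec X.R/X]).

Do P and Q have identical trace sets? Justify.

traces(P) = traces(Q)

P's transition system — 4 states:
  u0 = a.a.(0 + (a.0 + (0 + 0))) has moves --a--▸ u1
  u1 = a.(0 + (a.0 + (0 + 0))) has moves --a--▸ u2
  u2 = 0 + (a.0 + (0 + 0)) has moves --a--▸ u3
  u3 = 0 has moves ∅
Q's transition system — 4 states:
  v0 = a.a.(a.0 + (0 + 0)) has moves --a--▸ v1
  v1 = a.(a.0 + (0 + 0)) has moves --a--▸ v2
  v2 = a.0 + (0 + 0) has moves --a--▸ v3
  v3 = 0 has moves ∅
Coarsest stable partition (strong bisimilarity classes):
  B0 = {u0, v0}
  B1 = {u1, v1}
  B2 = {u2, v2}
  B3 = {u3, v3}
u0 ∈ B0, v0 ∈ B0 → same block
Bisimilar ⇒ trace-equivalent.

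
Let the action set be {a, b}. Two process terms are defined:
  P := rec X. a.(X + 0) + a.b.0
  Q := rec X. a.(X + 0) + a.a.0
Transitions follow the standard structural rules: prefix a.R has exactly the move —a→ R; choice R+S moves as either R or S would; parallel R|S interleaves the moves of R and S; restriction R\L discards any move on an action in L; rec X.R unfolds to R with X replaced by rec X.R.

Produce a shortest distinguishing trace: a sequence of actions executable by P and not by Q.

ab

P's transition system — 4 states:
  s0 = rec X. a.(X + 0) + a.b.0 | =a=> s1, =a=> s2
  s1 = (rec X. a.(X + 0) + a.b.0) + 0 | =a=> s1, =a=> s2
  s2 = b.0 | =b=> s3
  s3 = 0 | deadlocked
Q's transition system — 4 states:
  t0 = rec X. a.(X + 0) + a.a.0 | =a=> t1, =a=> t2
  t1 = (rec X. a.(X + 0) + a.a.0) + 0 | =a=> t1, =a=> t2
  t2 = a.0 | =a=> t3
  t3 = 0 | deadlocked
Run σ = ⟨ab⟩ on P: start {s0}
  [1] a ⇒ {s1, s2}
  [2] b ⇒ {s3}
  P completes σ.
Run σ = ⟨ab⟩ on Q: start {t0}
  [1] a ⇒ {t1, t2}
  [2] b ⇒ ∅ (Q stuck)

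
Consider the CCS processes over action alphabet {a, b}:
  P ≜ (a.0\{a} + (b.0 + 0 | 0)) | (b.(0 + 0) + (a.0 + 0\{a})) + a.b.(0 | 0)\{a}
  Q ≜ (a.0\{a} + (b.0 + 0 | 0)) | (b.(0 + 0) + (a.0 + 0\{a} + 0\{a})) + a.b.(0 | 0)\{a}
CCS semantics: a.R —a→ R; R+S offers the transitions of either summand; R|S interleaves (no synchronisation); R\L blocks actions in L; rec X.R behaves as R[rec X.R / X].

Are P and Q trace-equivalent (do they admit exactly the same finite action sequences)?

YES

LTS(P): 11 reachable states
  s0 = (a.0\{a} + (b.0 + 0 | 0)) | (b.(0 + 0) + (a.0 + 0\{a})) + a.b.(0 | 0)\{a} :: ··a··> s1, ··a··> s2, ··a··> s3, ··b··> s4, ··b··> s5
  s1 = (a.0\{a} + (b.0 + 0 | 0)) | 0 :: ··a··> s6, ··b··> s7
  s2 = 0\{a} | (b.(0 + 0) + (a.0 + 0\{a})) :: ··a··> s6, ··b··> s8
  s3 = b.(0 | 0)\{a} :: ··b··> s9
  s4 = (a.0\{a} + (b.0 + 0 | 0)) | (0 + 0) :: ··a··> s8, ··b··> s10
  s5 = 0 | (b.(0 + 0) + (a.0 + 0\{a})) :: ··a··> s7, ··b··> s10
  s6 = 0\{a} | 0 :: stopped
  s7 = 0 | 0 :: stopped
  s8 = 0\{a} | (0 + 0) :: stopped
  s9 = (0 | 0)\{a} :: stopped
  s10 = 0 | (0 + 0) :: stopped
LTS(Q): 11 reachable states
  t0 = (a.0\{a} + (b.0 + 0 | 0)) | (b.(0 + 0) + (a.0 + 0\{a} + 0\{a})) + a.b.(0 | 0)\{a} :: ··a··> t1, ··a··> t2, ··a··> t3, ··b··> t4, ··b··> t5
  t1 = (a.0\{a} + (b.0 + 0 | 0)) | 0 :: ··a··> t6, ··b··> t7
  t2 = 0\{a} | (b.(0 + 0) + (a.0 + 0\{a} + 0\{a})) :: ··a··> t6, ··b··> t8
  t3 = b.(0 | 0)\{a} :: ··b··> t9
  t4 = (a.0\{a} + (b.0 + 0 | 0)) | (0 + 0) :: ··a··> t8, ··b··> t10
  t5 = 0 | (b.(0 + 0) + (a.0 + 0\{a} + 0\{a})) :: ··a··> t7, ··b··> t10
  t6 = 0\{a} | 0 :: stopped
  t7 = 0 | 0 :: stopped
  t8 = 0\{a} | (0 + 0) :: stopped
  t9 = (0 | 0)\{a} :: stopped
  t10 = 0 | (0 + 0) :: stopped
Coarsest stable partition (strong bisimilarity classes):
  B0 = {s0, t0}
  B1 = {s1, s2, s4, s5, t1, t2, t4, t5}
  B2 = {s10, s6, s7, s8, s9, t10, t6, t7, t8, t9}
  B3 = {s3, t3}
s0 ∈ B0, t0 ∈ B0 → same block
Bisimilar ⇒ trace-equivalent.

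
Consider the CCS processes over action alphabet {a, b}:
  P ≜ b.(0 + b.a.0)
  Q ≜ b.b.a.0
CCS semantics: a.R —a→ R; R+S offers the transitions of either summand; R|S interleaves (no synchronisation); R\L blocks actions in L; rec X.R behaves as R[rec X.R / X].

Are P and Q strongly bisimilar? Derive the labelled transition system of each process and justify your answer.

LTS(P): 4 reachable states
  s0 = b.(0 + b.a.0) | ··b··> s1
  s1 = 0 + b.a.0 | ··b··> s2
  s2 = a.0 | ··a··> s3
  s3 = 0 | (no moves)
LTS(Q): 4 reachable states
  t0 = b.b.a.0 | ··b··> t1
  t1 = b.a.0 | ··b··> t2
  t2 = a.0 | ··a··> t3
  t3 = 0 | (no moves)
Bisimilarity quotient blocks:
  B0 = {s0, t0}
  B1 = {s1, t1}
  B2 = {s2, t2}
  B3 = {s3, t3}
s0 ∈ B0, t0 ∈ B0 → same block

P ~ Q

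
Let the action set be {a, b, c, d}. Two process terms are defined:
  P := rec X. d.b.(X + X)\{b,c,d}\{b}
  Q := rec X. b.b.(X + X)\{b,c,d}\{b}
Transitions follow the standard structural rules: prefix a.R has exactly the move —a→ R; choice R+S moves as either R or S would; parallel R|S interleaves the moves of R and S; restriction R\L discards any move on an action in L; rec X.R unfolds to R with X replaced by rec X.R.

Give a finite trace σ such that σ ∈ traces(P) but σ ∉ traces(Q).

P's transition system — 3 states:
  m0 = rec X. d.b.(X + X)\{b,c,d}\{b} has moves =d=> m1
  m1 = b.((rec X. d.b.(X + X)\{b,c,d}\{b}) + (rec X. d.b.(X + X)\{b,c,d}\{b}))\{b,c,d}\{b} has moves =b=> m2
  m2 = ((rec X. d.b.(X + X)\{b,c,d}\{b}) + (rec X. d.b.(X + X)\{b,c,d}\{b}))\{b,c,d}\{b} has moves stopped
Q's transition system — 3 states:
  n0 = rec X. b.b.(X + X)\{b,c,d}\{b} has moves =b=> n1
  n1 = b.((rec X. b.b.(X + X)\{b,c,d}\{b}) + (rec X. b.b.(X + X)\{b,c,d}\{b}))\{b,c,d}\{b} has moves =b=> n2
  n2 = ((rec X. b.b.(X + X)\{b,c,d}\{b}) + (rec X. b.b.(X + X)\{b,c,d}\{b}))\{b,c,d}\{b} has moves stopped
Executing d from P (initial set {m0}):
  after d @ step 1: {m1}
  ✓ P
Executing d from Q (initial set {n0}):
  after d @ step 1: no successor for Q

d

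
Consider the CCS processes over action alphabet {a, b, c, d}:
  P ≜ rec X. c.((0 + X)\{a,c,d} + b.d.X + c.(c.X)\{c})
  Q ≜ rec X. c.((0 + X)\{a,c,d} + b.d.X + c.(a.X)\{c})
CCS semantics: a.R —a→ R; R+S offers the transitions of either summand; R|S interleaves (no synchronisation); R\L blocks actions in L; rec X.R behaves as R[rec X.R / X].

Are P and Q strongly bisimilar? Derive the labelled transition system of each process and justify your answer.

Reachable graph of P (4 states):
  u0 = rec X. c.((0 + X)\{a,c,d} + b.d.X + c.(c.X)\{c}) ⊢ -c-> u1
  u1 = (0 + (rec X. c.((0 + X)\{a,c,d} + b.d.X + c.(c.X)\{c})))\{a,c,d} + b.d.(rec X. c.((0 + X)\{a,c,d} + b.d.X + c.(c.X)\{c})) + c.(c.(rec X. c.((0 + X)\{a,c,d} + b.d.X + c.(c.X)\{c})))\{c} ⊢ -b-> u2, -c-> u3
  u2 = d.(rec X. c.((0 + X)\{a,c,d} + b.d.X + c.(c.X)\{c})) ⊢ -d-> u0
  u3 = (c.(rec X. c.((0 + X)\{a,c,d} + b.d.X + c.(c.X)\{c})))\{c} ⊢ ∅
Reachable graph of Q (5 states):
  v0 = rec X. c.((0 + X)\{a,c,d} + b.d.X + c.(a.X)\{c}) ⊢ -c-> v1
  v1 = (0 + (rec X. c.((0 + X)\{a,c,d} + b.d.X + c.(a.X)\{c})))\{a,c,d} + b.d.(rec X. c.((0 + X)\{a,c,d} + b.d.X + c.(a.X)\{c})) + c.(a.(rec X. c.((0 + X)\{a,c,d} + b.d.X + c.(a.X)\{c})))\{c} ⊢ -b-> v2, -c-> v3
  v2 = d.(rec X. c.((0 + X)\{a,c,d} + b.d.X + c.(a.X)\{c})) ⊢ -d-> v0
  v3 = (a.(rec X. c.((0 + X)\{a,c,d} + b.d.X + c.(a.X)\{c})))\{c} ⊢ -a-> v4
  v4 = (rec X. c.((0 + X)\{a,c,d} + b.d.X + c.(a.X)\{c}))\{c} ⊢ ∅
Coarsest stable partition (strong bisimilarity classes):
  B0 = {u0}
  B1 = {u1}
  B2 = {u3, v4}
  B3 = {u2}
  B4 = {v0}
  B5 = {v1}
  B6 = {v2}
  B7 = {v3}
u0 ∈ B0, v0 ∈ B4 → different blocks

not bisimilar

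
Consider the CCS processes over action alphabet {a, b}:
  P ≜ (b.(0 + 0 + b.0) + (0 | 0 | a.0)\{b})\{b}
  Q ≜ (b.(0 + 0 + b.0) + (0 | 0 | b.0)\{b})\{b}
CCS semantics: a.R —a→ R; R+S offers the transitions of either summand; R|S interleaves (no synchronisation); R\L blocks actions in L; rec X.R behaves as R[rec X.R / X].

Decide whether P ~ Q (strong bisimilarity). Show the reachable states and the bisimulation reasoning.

not bisimilar

Reachable graph of P (2 states):
  s0 = (b.(0 + 0 + b.0) + (0 | 0 | a.0)\{b})\{b} → ··a··> s1
  s1 = (0 | 0 | 0)\{b}\{b} → stopped
Reachable graph of Q (1 states):
  t0 = (b.(0 + 0 + b.0) + (0 | 0 | b.0)\{b})\{b} → stopped
Coarsest stable partition (strong bisimilarity classes):
  B0 = {s0}
  B1 = {s1, t0}
s0 ∈ B0, t0 ∈ B1 → different blocks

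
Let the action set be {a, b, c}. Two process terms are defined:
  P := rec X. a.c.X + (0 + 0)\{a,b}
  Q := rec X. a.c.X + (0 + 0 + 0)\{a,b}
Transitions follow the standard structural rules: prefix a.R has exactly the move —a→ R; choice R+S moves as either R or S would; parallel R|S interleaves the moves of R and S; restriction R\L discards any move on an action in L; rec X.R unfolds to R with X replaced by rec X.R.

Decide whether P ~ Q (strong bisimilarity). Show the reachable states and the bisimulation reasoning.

P ~ Q

P's transition system — 2 states:
  p0 = rec X. a.c.X + (0 + 0)\{a,b} ⊢ ··a··> p1
  p1 = c.(rec X. a.c.X + (0 + 0)\{a,b}) ⊢ ··c··> p0
Q's transition system — 2 states:
  q0 = rec X. a.c.X + (0 + 0 + 0)\{a,b} ⊢ ··a··> q1
  q1 = c.(rec X. a.c.X + (0 + 0 + 0)\{a,b}) ⊢ ··c··> q0
Partition-refinement fixed point:
  B0 = {p0, q0}
  B1 = {p1, q1}
p0 ∈ B0, q0 ∈ B0 → same block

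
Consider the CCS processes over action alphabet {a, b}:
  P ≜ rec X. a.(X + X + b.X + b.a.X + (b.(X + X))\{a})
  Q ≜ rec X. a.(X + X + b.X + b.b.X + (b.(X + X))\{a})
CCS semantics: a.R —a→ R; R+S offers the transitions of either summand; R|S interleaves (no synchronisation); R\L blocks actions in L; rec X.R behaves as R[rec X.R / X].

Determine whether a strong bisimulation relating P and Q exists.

P ≁ Q

Reachable graph of P (4 states):
  p0 = rec X. a.(X + X + b.X + b.a.X + (b.(X + X))\{a}) → -a-> p1
  p1 = (rec X. a.(X + X + b.X + b.a.X + (b.(X + X))\{a})) + (rec X. a.(X + X + b.X + b.a.X + (b.(X + X))\{a})) + b.(rec X. a.(X + X + b.X + b.a.X + (b.(X + X))\{a})) + b.a.(rec X. a.(X + X + b.X + b.a.X + (b.(X + X))\{a})) + (b.((rec X. a.(X + X + b.X + b.a.X + (b.(X + X))\{a})) + (rec X. a.(X + X + b.X + b.a.X + (b.(X + X))\{a}))))\{a} → -a-> p1, -b-> p0, -b-> p2, -b-> p3
  p2 = ((rec X. a.(X + X + b.X + b.a.X + (b.(X + X))\{a})) + (rec X. a.(X + X + b.X + b.a.X + (b.(X + X))\{a})))\{a} → stopped
  p3 = a.(rec X. a.(X + X + b.X + b.a.X + (b.(X + X))\{a})) → -a-> p0
Reachable graph of Q (4 states):
  q0 = rec X. a.(X + X + b.X + b.b.X + (b.(X + X))\{a}) → -a-> q1
  q1 = (rec X. a.(X + X + b.X + b.b.X + (b.(X + X))\{a})) + (rec X. a.(X + X + b.X + b.b.X + (b.(X + X))\{a})) + b.(rec X. a.(X + X + b.X + b.b.X + (b.(X + X))\{a})) + b.b.(rec X. a.(X + X + b.X + b.b.X + (b.(X + X))\{a})) + (b.((rec X. a.(X + X + b.X + b.b.X + (b.(X + X))\{a})) + (rec X. a.(X + X + b.X + b.b.X + (b.(X + X))\{a}))))\{a} → -a-> q1, -b-> q0, -b-> q2, -b-> q3
  q2 = ((rec X. a.(X + X + b.X + b.b.X + (b.(X + X))\{a})) + (rec X. a.(X + X + b.X + b.b.X + (b.(X + X))\{a})))\{a} → stopped
  q3 = b.(rec X. a.(X + X + b.X + b.b.X + (b.(X + X))\{a})) → -b-> q0
Bisimilarity quotient blocks:
  B0 = {p0}
  B1 = {p1}
  B2 = {p3}
  B3 = {p2, q2}
  B4 = {q0}
  B5 = {q1}
  B6 = {q3}
p0 ∈ B0, q0 ∈ B4 → different blocks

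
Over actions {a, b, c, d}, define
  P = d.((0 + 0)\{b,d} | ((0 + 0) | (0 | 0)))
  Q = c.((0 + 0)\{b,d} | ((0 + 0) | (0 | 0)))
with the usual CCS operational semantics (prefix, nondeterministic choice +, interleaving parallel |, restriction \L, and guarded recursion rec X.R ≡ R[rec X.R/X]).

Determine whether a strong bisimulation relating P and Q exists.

NO

LTS(P): 2 reachable states
  s0 = d.((0 + 0)\{b,d} | ((0 + 0) | (0 | 0))) has moves -d-> s1
  s1 = (0 + 0)\{b,d} | ((0 + 0) | (0 | 0)) has moves deadlocked
LTS(Q): 2 reachable states
  t0 = c.((0 + 0)\{b,d} | ((0 + 0) | (0 | 0))) has moves -c-> t1
  t1 = (0 + 0)\{b,d} | ((0 + 0) | (0 | 0)) has moves deadlocked
Bisimilarity quotient blocks:
  B0 = {s0}
  B1 = {s1, t1}
  B2 = {t0}
s0 ∈ B0, t0 ∈ B2 → different blocks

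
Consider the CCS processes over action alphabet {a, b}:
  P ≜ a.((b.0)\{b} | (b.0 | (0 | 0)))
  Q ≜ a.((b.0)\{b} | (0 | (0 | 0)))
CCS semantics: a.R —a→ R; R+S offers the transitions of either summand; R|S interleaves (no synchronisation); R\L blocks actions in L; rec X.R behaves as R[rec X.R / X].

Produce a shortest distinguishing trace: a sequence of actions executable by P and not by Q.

ab

P's transition system — 3 states:
  p0 = a.((b.0)\{b} | (b.0 | (0 | 0))) | —a→ p1
  p1 = (b.0)\{b} | (b.0 | (0 | 0)) | —b→ p2
  p2 = (b.0)\{b} | (0 | (0 | 0)) | stopped
Q's transition system — 2 states:
  q0 = a.((b.0)\{b} | (0 | (0 | 0))) | —a→ q1
  q1 = (b.0)\{b} | (0 | (0 | 0)) | stopped
Run σ = ⟨ab⟩ on P: start {p0}
  after a @ step 1: {p1}
  after b @ step 2: {p2}
  — P admits the full trace.
Run σ = ⟨ab⟩ on Q: start {q0}
  after a @ step 1: {q1}
  after b @ step 2: ∅ (Q stuck)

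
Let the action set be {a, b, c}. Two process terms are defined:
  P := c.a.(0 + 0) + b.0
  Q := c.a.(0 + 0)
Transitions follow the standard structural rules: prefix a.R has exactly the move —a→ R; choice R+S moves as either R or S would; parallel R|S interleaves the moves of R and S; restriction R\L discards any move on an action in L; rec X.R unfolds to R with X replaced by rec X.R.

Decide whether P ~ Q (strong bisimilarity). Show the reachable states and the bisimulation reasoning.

not bisimilar

LTS(P): 4 reachable states
  s0 = c.a.(0 + 0) + b.0 → =b=> s1, =c=> s2
  s1 = 0 → deadlocked
  s2 = a.(0 + 0) → =a=> s3
  s3 = 0 + 0 → deadlocked
LTS(Q): 3 reachable states
  t0 = c.a.(0 + 0) → =c=> t1
  t1 = a.(0 + 0) → =a=> t2
  t2 = 0 + 0 → deadlocked
Bisimilarity quotient blocks:
  B0 = {s0}
  B1 = {s2, t1}
  B2 = {s1, s3, t2}
  B3 = {t0}
s0 ∈ B0, t0 ∈ B3 → different blocks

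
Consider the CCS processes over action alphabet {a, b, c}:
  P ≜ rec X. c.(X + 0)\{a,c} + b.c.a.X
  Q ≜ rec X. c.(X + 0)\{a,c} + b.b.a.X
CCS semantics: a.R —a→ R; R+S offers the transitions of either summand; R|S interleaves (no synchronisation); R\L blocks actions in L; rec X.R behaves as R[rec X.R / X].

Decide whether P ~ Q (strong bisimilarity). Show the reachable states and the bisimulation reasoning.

Reachable graph of P (5 states):
  u0 = rec X. c.(X + 0)\{a,c} + b.c.a.X → -b-> u1, -c-> u2
  u1 = c.a.(rec X. c.(X + 0)\{a,c} + b.c.a.X) → -c-> u3
  u2 = ((rec X. c.(X + 0)\{a,c} + b.c.a.X) + 0)\{a,c} → -b-> u4
  u3 = a.(rec X. c.(X + 0)\{a,c} + b.c.a.X) → -a-> u0
  u4 = (c.a.(rec X. c.(X + 0)\{a,c} + b.c.a.X))\{a,c} → ∅
Reachable graph of Q (6 states):
  v0 = rec X. c.(X + 0)\{a,c} + b.b.a.X → -b-> v1, -c-> v2
  v1 = b.a.(rec X. c.(X + 0)\{a,c} + b.b.a.X) → -b-> v3
  v2 = ((rec X. c.(X + 0)\{a,c} + b.b.a.X) + 0)\{a,c} → -b-> v4
  v3 = a.(rec X. c.(X + 0)\{a,c} + b.b.a.X) → -a-> v0
  v4 = (b.a.(rec X. c.(X + 0)\{a,c} + b.b.a.X))\{a,c} → -b-> v5
  v5 = (a.(rec X. c.(X + 0)\{a,c} + b.b.a.X))\{a,c} → ∅
Partition-refinement fixed point:
  B0 = {u0}
  B1 = {u1}
  B2 = {u3}
  B3 = {u2, v4}
  B4 = {u4, v5}
  B5 = {v0}
  B6 = {v2}
  B7 = {v1}
  B8 = {v3}
u0 ∈ B0, v0 ∈ B5 → different blocks

NO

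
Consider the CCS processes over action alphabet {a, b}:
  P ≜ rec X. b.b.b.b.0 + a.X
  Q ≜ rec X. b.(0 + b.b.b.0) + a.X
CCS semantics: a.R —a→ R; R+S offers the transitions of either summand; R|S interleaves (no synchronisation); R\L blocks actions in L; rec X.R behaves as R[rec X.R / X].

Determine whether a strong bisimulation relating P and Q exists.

YES

LTS(P): 5 reachable states
  u0 = rec X. b.b.b.b.0 + a.X → --a--▸ u0, --b--▸ u1
  u1 = b.b.b.0 → --b--▸ u2
  u2 = b.b.0 → --b--▸ u3
  u3 = b.0 → --b--▸ u4
  u4 = 0 → (no moves)
LTS(Q): 5 reachable states
  v0 = rec X. b.(0 + b.b.b.0) + a.X → --a--▸ v0, --b--▸ v1
  v1 = 0 + b.b.b.0 → --b--▸ v2
  v2 = b.b.0 → --b--▸ v3
  v3 = b.0 → --b--▸ v4
  v4 = 0 → (no moves)
Bisimilarity quotient blocks:
  B0 = {u0, v0}
  B1 = {u1, v1}
  B2 = {u2, v2}
  B3 = {u3, v3}
  B4 = {u4, v4}
u0 ∈ B0, v0 ∈ B0 → same block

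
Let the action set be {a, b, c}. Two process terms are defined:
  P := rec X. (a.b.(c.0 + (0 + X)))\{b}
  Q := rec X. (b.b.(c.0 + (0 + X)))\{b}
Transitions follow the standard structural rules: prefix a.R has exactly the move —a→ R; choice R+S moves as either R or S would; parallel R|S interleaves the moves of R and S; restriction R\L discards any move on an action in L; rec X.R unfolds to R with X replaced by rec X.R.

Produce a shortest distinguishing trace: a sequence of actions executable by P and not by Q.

a

P's transition system — 2 states:
  s0 = rec X. (a.b.(c.0 + (0 + X)))\{b} has moves --a--▸ s1
  s1 = (b.(c.0 + (0 + (rec X. (a.b.(c.0 + (0 + X)))\{b}))))\{b} has moves deadlocked
Q's transition system — 1 states:
  t0 = rec X. (b.b.(c.0 + (0 + X)))\{b} has moves deadlocked
Executing a from P (initial set {s0}):
  after a @ step 1: {s1}
  P completes σ.
Executing a from Q (initial set {t0}):
  after a @ step 1: ∅  — Q cannot continue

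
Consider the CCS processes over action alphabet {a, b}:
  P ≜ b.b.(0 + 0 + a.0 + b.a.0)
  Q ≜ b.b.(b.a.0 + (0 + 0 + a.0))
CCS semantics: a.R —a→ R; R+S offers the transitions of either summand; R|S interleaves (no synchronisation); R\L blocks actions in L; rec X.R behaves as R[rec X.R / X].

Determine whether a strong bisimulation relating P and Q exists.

bisimilar

Reachable graph of P (5 states):
  p0 = b.b.(0 + 0 + a.0 + b.a.0) ⊢ —b→ p1
  p1 = b.(0 + 0 + a.0 + b.a.0) ⊢ —b→ p2
  p2 = 0 + 0 + a.0 + b.a.0 ⊢ —a→ p3, —b→ p4
  p3 = 0 ⊢ ∅
  p4 = a.0 ⊢ —a→ p3
Reachable graph of Q (5 states):
  q0 = b.b.(b.a.0 + (0 + 0 + a.0)) ⊢ —b→ q1
  q1 = b.(b.a.0 + (0 + 0 + a.0)) ⊢ —b→ q2
  q2 = b.a.0 + (0 + 0 + a.0) ⊢ —a→ q3, —b→ q4
  q3 = 0 ⊢ ∅
  q4 = a.0 ⊢ —a→ q3
Partition-refinement fixed point:
  B0 = {p0, q0}
  B1 = {p1, q1}
  B2 = {p2, q2}
  B3 = {p3, q3}
  B4 = {p4, q4}
p0 ∈ B0, q0 ∈ B0 → same block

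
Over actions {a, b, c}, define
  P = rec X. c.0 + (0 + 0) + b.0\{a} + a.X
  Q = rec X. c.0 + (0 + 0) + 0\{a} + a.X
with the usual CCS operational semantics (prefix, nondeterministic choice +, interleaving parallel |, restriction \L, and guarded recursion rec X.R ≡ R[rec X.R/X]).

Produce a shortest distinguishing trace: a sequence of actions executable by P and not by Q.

b

LTS(P): 3 reachable states
  s0 = rec X. c.0 + (0 + 0) + b.0\{a} + a.X ⊢ --a--▸ s0, --b--▸ s1, --c--▸ s2
  s1 = 0\{a} ⊢ deadlocked
  s2 = 0 ⊢ deadlocked
LTS(Q): 2 reachable states
  t0 = rec X. c.0 + (0 + 0) + 0\{a} + a.X ⊢ --a--▸ t0, --c--▸ t1
  t1 = 0 ⊢ deadlocked
Executing b from P (initial set {s0}):
  [1] b ⇒ {s1}
  P completes σ.
Executing b from Q (initial set {t0}):
  [1] b ⇒ ∅  — Q cannot continue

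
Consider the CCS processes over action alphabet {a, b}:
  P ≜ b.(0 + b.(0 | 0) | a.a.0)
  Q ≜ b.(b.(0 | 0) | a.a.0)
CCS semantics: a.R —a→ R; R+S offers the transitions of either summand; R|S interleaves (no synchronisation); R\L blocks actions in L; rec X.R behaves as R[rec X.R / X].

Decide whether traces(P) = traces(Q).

trace-equivalent

LTS(P): 7 reachable states
  s0 = b.(0 + b.(0 | 0) | a.a.0) → =b=> s1
  s1 = 0 + b.(0 | 0) | a.a.0 → =a=> s2, =b=> s3
  s2 = b.(0 | 0) | a.0 → =a=> s4, =b=> s5
  s3 = 0 | 0 | a.a.0 → =a=> s5
  s4 = b.(0 | 0) | 0 → =b=> s6
  s5 = 0 | 0 | a.0 → =a=> s6
  s6 = 0 | 0 | 0 → deadlocked
LTS(Q): 7 reachable states
  t0 = b.(b.(0 | 0) | a.a.0) → =b=> t1
  t1 = b.(0 | 0) | a.a.0 → =a=> t2, =b=> t3
  t2 = b.(0 | 0) | a.0 → =a=> t4, =b=> t5
  t3 = 0 | 0 | a.a.0 → =a=> t5
  t4 = b.(0 | 0) | 0 → =b=> t6
  t5 = 0 | 0 | a.0 → =a=> t6
  t6 = 0 | 0 | 0 → deadlocked
Coarsest stable partition (strong bisimilarity classes):
  B0 = {s0, t0}
  B1 = {s1, t1}
  B2 = {s3, t3}
  B3 = {s5, t5}
  B4 = {s6, t6}
  B5 = {s2, t2}
  B6 = {s4, t4}
s0 ∈ B0, t0 ∈ B0 → same block
Bisimilar ⇒ trace-equivalent.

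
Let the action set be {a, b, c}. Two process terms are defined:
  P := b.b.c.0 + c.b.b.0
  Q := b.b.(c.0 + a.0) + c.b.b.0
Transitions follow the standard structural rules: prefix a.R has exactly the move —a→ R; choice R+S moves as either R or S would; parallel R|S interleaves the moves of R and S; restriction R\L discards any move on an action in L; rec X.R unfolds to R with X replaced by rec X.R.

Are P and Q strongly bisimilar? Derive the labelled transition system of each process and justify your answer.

P ≁ Q

P's transition system — 6 states:
  s0 = b.b.c.0 + c.b.b.0 :: --b--▸ s1, --c--▸ s2
  s1 = b.c.0 :: --b--▸ s3
  s2 = b.b.0 :: --b--▸ s4
  s3 = c.0 :: --c--▸ s5
  s4 = b.0 :: --b--▸ s5
  s5 = 0 :: deadlocked
Q's transition system — 6 states:
  t0 = b.b.(c.0 + a.0) + c.b.b.0 :: --b--▸ t1, --c--▸ t2
  t1 = b.(c.0 + a.0) :: --b--▸ t3
  t2 = b.b.0 :: --b--▸ t4
  t3 = c.0 + a.0 :: --a--▸ t5, --c--▸ t5
  t4 = b.0 :: --b--▸ t5
  t5 = 0 :: deadlocked
Coarsest stable partition (strong bisimilarity classes):
  B0 = {s0}
  B1 = {s2, t2}
  B2 = {s4, t4}
  B3 = {s5, t5}
  B4 = {s1}
  B5 = {s3}
  B6 = {t0}
  B7 = {t1}
  B8 = {t3}
s0 ∈ B0, t0 ∈ B6 → different blocks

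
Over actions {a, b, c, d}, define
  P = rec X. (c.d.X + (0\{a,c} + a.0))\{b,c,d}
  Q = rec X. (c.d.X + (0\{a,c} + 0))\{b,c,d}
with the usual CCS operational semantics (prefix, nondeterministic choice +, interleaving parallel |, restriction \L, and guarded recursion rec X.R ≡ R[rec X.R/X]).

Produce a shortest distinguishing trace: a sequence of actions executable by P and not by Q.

P's transition system — 2 states:
  m0 = rec X. (c.d.X + (0\{a,c} + a.0))\{b,c,d} → =a=> m1
  m1 = 0\{b,c,d} → (no moves)
Q's transition system — 1 states:
  n0 = rec X. (c.d.X + (0\{a,c} + 0))\{b,c,d} → (no moves)
Executing a from P (initial set {m0}):
  [1] a ⇒ {m1}
  ✓ P
Executing a from Q (initial set {n0}):
  [1] a ⇒ ∅  — Q cannot continue

a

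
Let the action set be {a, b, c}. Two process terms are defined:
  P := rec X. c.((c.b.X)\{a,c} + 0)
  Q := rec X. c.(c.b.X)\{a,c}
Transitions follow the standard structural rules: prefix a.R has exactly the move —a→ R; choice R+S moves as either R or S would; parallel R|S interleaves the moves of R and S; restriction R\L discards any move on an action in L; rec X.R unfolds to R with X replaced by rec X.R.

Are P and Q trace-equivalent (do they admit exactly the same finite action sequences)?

P's transition system — 2 states:
  u0 = rec X. c.((c.b.X)\{a,c} + 0) | —c→ u1
  u1 = (c.b.(rec X. c.((c.b.X)\{a,c} + 0)))\{a,c} + 0 | ·
Q's transition system — 2 states:
  v0 = rec X. c.(c.b.X)\{a,c} | —c→ v1
  v1 = (c.b.(rec X. c.(c.b.X)\{a,c}))\{a,c} | ·
Partition-refinement fixed point:
  B0 = {u0, v0}
  B1 = {u1, v1}
u0 ∈ B0, v0 ∈ B0 → same block
Bisimilar ⇒ trace-equivalent.

YES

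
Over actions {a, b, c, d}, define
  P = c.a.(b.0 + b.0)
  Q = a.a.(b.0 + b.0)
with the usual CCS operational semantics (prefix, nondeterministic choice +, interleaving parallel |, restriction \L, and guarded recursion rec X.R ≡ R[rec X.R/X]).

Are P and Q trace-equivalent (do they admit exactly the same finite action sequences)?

trace-distinct — witness ⟨c⟩

LTS(P): 4 reachable states
  u0 = c.a.(b.0 + b.0) has moves —c→ u1
  u1 = a.(b.0 + b.0) has moves —a→ u2
  u2 = b.0 + b.0 has moves —b→ u3
  u3 = 0 has moves ·
LTS(Q): 4 reachable states
  v0 = a.a.(b.0 + b.0) has moves —a→ v1
  v1 = a.(b.0 + b.0) has moves —a→ v2
  v2 = b.0 + b.0 has moves —b→ v3
  v3 = 0 has moves ·
Executing c from P (initial set {u0}):
  after c @ step 1: {u1}
  P completes σ.
Executing c from Q (initial set {v0}):
  after c @ step 1: no successor for Q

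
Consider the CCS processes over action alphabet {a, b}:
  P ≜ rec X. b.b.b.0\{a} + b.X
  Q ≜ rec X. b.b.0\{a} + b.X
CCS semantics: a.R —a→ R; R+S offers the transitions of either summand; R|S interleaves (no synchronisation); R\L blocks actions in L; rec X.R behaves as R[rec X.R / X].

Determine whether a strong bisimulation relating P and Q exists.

P's transition system — 4 states:
  u0 = rec X. b.b.b.0\{a} + b.X → ··b··> u0, ··b··> u1
  u1 = b.b.0\{a} → ··b··> u2
  u2 = b.0\{a} → ··b··> u3
  u3 = 0\{a} → stopped
Q's transition system — 3 states:
  v0 = rec X. b.b.0\{a} + b.X → ··b··> v0, ··b··> v1
  v1 = b.0\{a} → ··b··> v2
  v2 = 0\{a} → stopped
Partition-refinement fixed point:
  B0 = {u0}
  B1 = {u1}
  B2 = {u2, v1}
  B3 = {u3, v2}
  B4 = {v0}
u0 ∈ B0, v0 ∈ B4 → different blocks

NO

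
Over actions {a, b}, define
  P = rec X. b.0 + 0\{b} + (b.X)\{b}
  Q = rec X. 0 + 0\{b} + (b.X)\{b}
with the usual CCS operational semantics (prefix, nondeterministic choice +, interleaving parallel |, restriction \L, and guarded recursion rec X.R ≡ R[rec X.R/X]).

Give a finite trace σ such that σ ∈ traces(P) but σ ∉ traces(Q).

Reachable graph of P (2 states):
  p0 = rec X. b.0 + 0\{b} + (b.X)\{b} has moves -b-> p1
  p1 = 0 has moves (no moves)
Reachable graph of Q (1 states):
  q0 = rec X. 0 + 0\{b} + (b.X)\{b} has moves (no moves)
Run σ = ⟨b⟩ on P: start {p0}
  [1] b ⇒ {p1}
  P completes σ.
Run σ = ⟨b⟩ on Q: start {q0}
  [1] b ⇒ no successor for Q

b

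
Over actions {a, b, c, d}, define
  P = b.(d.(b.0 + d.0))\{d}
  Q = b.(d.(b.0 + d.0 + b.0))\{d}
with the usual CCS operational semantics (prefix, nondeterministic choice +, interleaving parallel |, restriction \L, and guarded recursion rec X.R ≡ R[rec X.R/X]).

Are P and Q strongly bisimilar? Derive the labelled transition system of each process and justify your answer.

LTS(P): 2 reachable states
  u0 = b.(d.(b.0 + d.0))\{d} → ··b··> u1
  u1 = (d.(b.0 + d.0))\{d} → (no moves)
LTS(Q): 2 reachable states
  v0 = b.(d.(b.0 + d.0 + b.0))\{d} → ··b··> v1
  v1 = (d.(b.0 + d.0 + b.0))\{d} → (no moves)
Partition-refinement fixed point:
  B0 = {u0, v0}
  B1 = {u1, v1}
u0 ∈ B0, v0 ∈ B0 → same block

YES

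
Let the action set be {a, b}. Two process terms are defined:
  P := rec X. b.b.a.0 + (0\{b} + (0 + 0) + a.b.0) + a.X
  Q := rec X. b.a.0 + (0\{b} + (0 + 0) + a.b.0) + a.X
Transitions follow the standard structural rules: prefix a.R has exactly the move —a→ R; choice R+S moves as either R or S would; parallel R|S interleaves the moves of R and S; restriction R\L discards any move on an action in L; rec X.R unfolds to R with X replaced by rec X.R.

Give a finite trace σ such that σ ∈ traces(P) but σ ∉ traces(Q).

bb

LTS(P): 5 reachable states
  m0 = rec X. b.b.a.0 + (0\{b} + (0 + 0) + a.b.0) + a.X → -a-> m0, -a-> m1, -b-> m2
  m1 = b.0 → -b-> m3
  m2 = b.a.0 → -b-> m4
  m3 = 0 → ·
  m4 = a.0 → -a-> m3
LTS(Q): 4 reachable states
  n0 = rec X. b.a.0 + (0\{b} + (0 + 0) + a.b.0) + a.X → -a-> n0, -a-> n1, -b-> n2
  n1 = b.0 → -b-> n3
  n2 = a.0 → -a-> n3
  n3 = 0 → ·
Executing bb from P (initial set {m0}):
  [1] b ⇒ {m2}
  [2] b ⇒ {m4}
  — P admits the full trace.
Executing bb from Q (initial set {n0}):
  [1] b ⇒ {n2}
  [2] b ⇒ ∅ (Q stuck)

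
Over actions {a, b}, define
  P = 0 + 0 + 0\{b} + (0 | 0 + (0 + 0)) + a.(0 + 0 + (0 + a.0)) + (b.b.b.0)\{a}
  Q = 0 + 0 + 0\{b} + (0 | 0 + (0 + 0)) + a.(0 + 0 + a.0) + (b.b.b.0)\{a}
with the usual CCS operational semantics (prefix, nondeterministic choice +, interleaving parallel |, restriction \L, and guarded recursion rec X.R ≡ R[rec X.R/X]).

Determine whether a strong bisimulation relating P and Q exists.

bisimilar

P's transition system — 6 states:
  u0 = 0 + 0 + 0\{b} + (0 | 0 + (0 + 0)) + a.(0 + 0 + (0 + a.0)) + (b.b.b.0)\{a} | ··a··> u1, ··b··> u2
  u1 = 0 + 0 + (0 + a.0) | ··a··> u3
  u2 = (b.b.0)\{a} | ··b··> u4
  u3 = 0 | (no moves)
  u4 = (b.0)\{a} | ··b··> u5
  u5 = 0\{a} | (no moves)
Q's transition system — 6 states:
  v0 = 0 + 0 + 0\{b} + (0 | 0 + (0 + 0)) + a.(0 + 0 + a.0) + (b.b.b.0)\{a} | ··a··> v1, ··b··> v2
  v1 = 0 + 0 + a.0 | ··a··> v3
  v2 = (b.b.0)\{a} | ··b··> v4
  v3 = 0 | (no moves)
  v4 = (b.0)\{a} | ··b··> v5
  v5 = 0\{a} | (no moves)
Coarsest stable partition (strong bisimilarity classes):
  B0 = {u0, v0}
  B1 = {u2, v2}
  B2 = {u4, v4}
  B3 = {u3, u5, v3, v5}
  B4 = {u1, v1}
u0 ∈ B0, v0 ∈ B0 → same block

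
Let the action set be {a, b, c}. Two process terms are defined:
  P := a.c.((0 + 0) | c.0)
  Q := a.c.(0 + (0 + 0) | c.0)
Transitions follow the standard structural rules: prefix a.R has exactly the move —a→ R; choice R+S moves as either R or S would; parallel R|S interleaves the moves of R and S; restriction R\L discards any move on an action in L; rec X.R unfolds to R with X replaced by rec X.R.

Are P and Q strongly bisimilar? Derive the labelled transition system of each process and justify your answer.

LTS(P): 4 reachable states
  p0 = a.c.((0 + 0) | c.0) has moves —a→ p1
  p1 = c.((0 + 0) | c.0) has moves —c→ p2
  p2 = (0 + 0) | c.0 has moves —c→ p3
  p3 = (0 + 0) | 0 has moves deadlocked
LTS(Q): 4 reachable states
  q0 = a.c.(0 + (0 + 0) | c.0) has moves —a→ q1
  q1 = c.(0 + (0 + 0) | c.0) has moves —c→ q2
  q2 = 0 + (0 + 0) | c.0 has moves —c→ q3
  q3 = (0 + 0) | 0 has moves deadlocked
Bisimilarity quotient blocks:
  B0 = {p0, q0}
  B1 = {p1, q1}
  B2 = {p2, q2}
  B3 = {p3, q3}
p0 ∈ B0, q0 ∈ B0 → same block

P ~ Q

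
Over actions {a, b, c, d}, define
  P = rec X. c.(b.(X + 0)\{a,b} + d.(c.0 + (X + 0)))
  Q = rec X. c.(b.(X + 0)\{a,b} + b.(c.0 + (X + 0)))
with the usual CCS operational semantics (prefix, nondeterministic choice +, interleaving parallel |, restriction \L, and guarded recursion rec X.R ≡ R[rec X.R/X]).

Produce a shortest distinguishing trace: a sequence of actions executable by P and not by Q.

cd

Reachable graph of P (8 states):
  p0 = rec X. c.(b.(X + 0)\{a,b} + d.(c.0 + (X + 0))) ⊢ —c→ p1
  p1 = b.((rec X. c.(b.(X + 0)\{a,b} + d.(c.0 + (X + 0)))) + 0)\{a,b} + d.(c.0 + ((rec X. c.(b.(X + 0)\{a,b} + d.(c.0 + (X + 0)))) + 0)) ⊢ —b→ p2, —d→ p3
  p2 = ((rec X. c.(b.(X + 0)\{a,b} + d.(c.0 + (X + 0)))) + 0)\{a,b} ⊢ —c→ p4
  p3 = c.0 + ((rec X. c.(b.(X + 0)\{a,b} + d.(c.0 + (X + 0)))) + 0) ⊢ —c→ p1, —c→ p5
  p4 = (b.((rec X. c.(b.(X + 0)\{a,b} + d.(c.0 + (X + 0)))) + 0)\{a,b} + d.(c.0 + ((rec X. c.(b.(X + 0)\{a,b} + d.(c.0 + (X + 0)))) + 0)))\{a,b} ⊢ —d→ p6
  p5 = 0 ⊢ ·
  p6 = (c.0 + ((rec X. c.(b.(X + 0)\{a,b} + d.(c.0 + (X + 0)))) + 0))\{a,b} ⊢ —c→ p4, —c→ p7
  p7 = 0\{a,b} ⊢ ·
Reachable graph of Q (6 states):
  q0 = rec X. c.(b.(X + 0)\{a,b} + b.(c.0 + (X + 0))) ⊢ —c→ q1
  q1 = b.((rec X. c.(b.(X + 0)\{a,b} + b.(c.0 + (X + 0)))) + 0)\{a,b} + b.(c.0 + ((rec X. c.(b.(X + 0)\{a,b} + b.(c.0 + (X + 0)))) + 0)) ⊢ —b→ q2, —b→ q3
  q2 = ((rec X. c.(b.(X + 0)\{a,b} + b.(c.0 + (X + 0)))) + 0)\{a,b} ⊢ —c→ q4
  q3 = c.0 + ((rec X. c.(b.(X + 0)\{a,b} + b.(c.0 + (X + 0)))) + 0) ⊢ —c→ q1, —c→ q5
  q4 = (b.((rec X. c.(b.(X + 0)\{a,b} + b.(c.0 + (X + 0)))) + 0)\{a,b} + b.(c.0 + ((rec X. c.(b.(X + 0)\{a,b} + b.(c.0 + (X + 0)))) + 0)))\{a,b} ⊢ ·
  q5 = 0 ⊢ ·
Run σ = ⟨cd⟩ on P: start {p0}
  step 1 (c): {p1}
  step 2 (d): {p3}
  — P admits the full trace.
Run σ = ⟨cd⟩ on Q: start {q0}
  step 1 (c): {q1}
  step 2 (d): ∅ (Q stuck)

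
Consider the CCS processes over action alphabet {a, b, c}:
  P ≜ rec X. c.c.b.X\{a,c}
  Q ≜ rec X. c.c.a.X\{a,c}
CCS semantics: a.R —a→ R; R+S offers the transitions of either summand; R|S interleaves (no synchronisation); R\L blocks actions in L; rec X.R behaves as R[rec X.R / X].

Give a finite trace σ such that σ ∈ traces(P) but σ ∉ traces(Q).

ccb

P's transition system — 4 states:
  p0 = rec X. c.c.b.X\{a,c} :: =c=> p1
  p1 = c.b.(rec X. c.c.b.X\{a,c})\{a,c} :: =c=> p2
  p2 = b.(rec X. c.c.b.X\{a,c})\{a,c} :: =b=> p3
  p3 = (rec X. c.c.b.X\{a,c})\{a,c} :: (no moves)
Q's transition system — 4 states:
  q0 = rec X. c.c.a.X\{a,c} :: =c=> q1
  q1 = c.a.(rec X. c.c.a.X\{a,c})\{a,c} :: =c=> q2
  q2 = a.(rec X. c.c.a.X\{a,c})\{a,c} :: =a=> q3
  q3 = (rec X. c.c.a.X\{a,c})\{a,c} :: (no moves)
Trace ⟨ccb⟩ through P, begin at {p0}:
  [1] c ⇒ {p1}
  [2] c ⇒ {p2}
  [3] b ⇒ {p3}
  ✓ P
Trace ⟨ccb⟩ through Q, begin at {q0}:
  [1] c ⇒ {q1}
  [2] c ⇒ {q2}
  [3] b ⇒ ∅  — Q cannot continue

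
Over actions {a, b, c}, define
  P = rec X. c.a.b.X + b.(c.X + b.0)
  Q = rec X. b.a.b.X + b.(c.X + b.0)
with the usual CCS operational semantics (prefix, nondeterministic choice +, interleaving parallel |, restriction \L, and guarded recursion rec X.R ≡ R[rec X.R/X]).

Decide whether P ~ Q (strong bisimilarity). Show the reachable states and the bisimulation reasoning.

NO

Reachable graph of P (5 states):
  u0 = rec X. c.a.b.X + b.(c.X + b.0) has moves --b--▸ u1, --c--▸ u2
  u1 = c.(rec X. c.a.b.X + b.(c.X + b.0)) + b.0 has moves --b--▸ u3, --c--▸ u0
  u2 = a.b.(rec X. c.a.b.X + b.(c.X + b.0)) has moves --a--▸ u4
  u3 = 0 has moves ·
  u4 = b.(rec X. c.a.b.X + b.(c.X + b.0)) has moves --b--▸ u0
Reachable graph of Q (5 states):
  v0 = rec X. b.a.b.X + b.(c.X + b.0) has moves --b--▸ v1, --b--▸ v2
  v1 = a.b.(rec X. b.a.b.X + b.(c.X + b.0)) has moves --a--▸ v3
  v2 = c.(rec X. b.a.b.X + b.(c.X + b.0)) + b.0 has moves --b--▸ v4, --c--▸ v0
  v3 = b.(rec X. b.a.b.X + b.(c.X + b.0)) has moves --b--▸ v0
  v4 = 0 has moves ·
Partition-refinement fixed point:
  B0 = {u0}
  B1 = {u2}
  B2 = {u4}
  B3 = {u1}
  B4 = {u3, v4}
  B5 = {v0}
  B6 = {v1}
  B7 = {v3}
  B8 = {v2}
u0 ∈ B0, v0 ∈ B5 → different blocks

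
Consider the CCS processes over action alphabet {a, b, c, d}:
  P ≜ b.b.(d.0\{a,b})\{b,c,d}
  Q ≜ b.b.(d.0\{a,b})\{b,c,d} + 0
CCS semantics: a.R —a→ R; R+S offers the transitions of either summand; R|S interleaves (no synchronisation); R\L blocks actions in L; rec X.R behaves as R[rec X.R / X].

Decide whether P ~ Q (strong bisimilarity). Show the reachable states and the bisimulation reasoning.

bisimilar

LTS(P): 3 reachable states
  p0 = b.b.(d.0\{a,b})\{b,c,d} | -b-> p1
  p1 = b.(d.0\{a,b})\{b,c,d} | -b-> p2
  p2 = (d.0\{a,b})\{b,c,d} | deadlocked
LTS(Q): 3 reachable states
  q0 = b.b.(d.0\{a,b})\{b,c,d} + 0 | -b-> q1
  q1 = b.(d.0\{a,b})\{b,c,d} | -b-> q2
  q2 = (d.0\{a,b})\{b,c,d} | deadlocked
Partition-refinement fixed point:
  B0 = {p0, q0}
  B1 = {p1, q1}
  B2 = {p2, q2}
p0 ∈ B0, q0 ∈ B0 → same block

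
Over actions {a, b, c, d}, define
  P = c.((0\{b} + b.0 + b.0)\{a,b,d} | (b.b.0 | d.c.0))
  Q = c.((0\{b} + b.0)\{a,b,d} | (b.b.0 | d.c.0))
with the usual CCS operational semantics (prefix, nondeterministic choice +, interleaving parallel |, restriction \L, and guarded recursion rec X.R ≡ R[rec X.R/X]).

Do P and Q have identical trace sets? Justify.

P's transition system — 10 states:
  s0 = c.((0\{b} + b.0 + b.0)\{a,b,d} | (b.b.0 | d.c.0)) :: —c→ s1
  s1 = (0\{b} + b.0 + b.0)\{a,b,d} | (b.b.0 | d.c.0) :: —b→ s2, —d→ s3
  s2 = (0\{b} + b.0 + b.0)\{a,b,d} | (b.0 | d.c.0) :: —b→ s4, —d→ s5
  s3 = (0\{b} + b.0 + b.0)\{a,b,d} | (b.b.0 | c.0) :: —b→ s5, —c→ s6
  s4 = (0\{b} + b.0 + b.0)\{a,b,d} | (0 | d.c.0) :: —d→ s7
  s5 = (0\{b} + b.0 + b.0)\{a,b,d} | (b.0 | c.0) :: —b→ s7, —c→ s8
  s6 = (0\{b} + b.0 + b.0)\{a,b,d} | (b.b.0 | 0) :: —b→ s8
  s7 = (0\{b} + b.0 + b.0)\{a,b,d} | (0 | c.0) :: —c→ s9
  s8 = (0\{b} + b.0 + b.0)\{a,b,d} | (b.0 | 0) :: —b→ s9
  s9 = (0\{b} + b.0 + b.0)\{a,b,d} | (0 | 0) :: stopped
Q's transition system — 10 states:
  t0 = c.((0\{b} + b.0)\{a,b,d} | (b.b.0 | d.c.0)) :: —c→ t1
  t1 = (0\{b} + b.0)\{a,b,d} | (b.b.0 | d.c.0) :: —b→ t2, —d→ t3
  t2 = (0\{b} + b.0)\{a,b,d} | (b.0 | d.c.0) :: —b→ t4, —d→ t5
  t3 = (0\{b} + b.0)\{a,b,d} | (b.b.0 | c.0) :: —b→ t5, —c→ t6
  t4 = (0\{b} + b.0)\{a,b,d} | (0 | d.c.0) :: —d→ t7
  t5 = (0\{b} + b.0)\{a,b,d} | (b.0 | c.0) :: —b→ t7, —c→ t8
  t6 = (0\{b} + b.0)\{a,b,d} | (b.b.0 | 0) :: —b→ t8
  t7 = (0\{b} + b.0)\{a,b,d} | (0 | c.0) :: —c→ t9
  t8 = (0\{b} + b.0)\{a,b,d} | (b.0 | 0) :: —b→ t9
  t9 = (0\{b} + b.0)\{a,b,d} | (0 | 0) :: stopped
Bisimilarity quotient blocks:
  B0 = {s0, t0}
  B1 = {s1, t1}
  B2 = {s3, t3}
  B3 = {s6, t6}
  B4 = {s8, t8}
  B5 = {s9, t9}
  B6 = {s5, t5}
  B7 = {s7, t7}
  B8 = {s2, t2}
  B9 = {s4, t4}
s0 ∈ B0, t0 ∈ B0 → same block
Bisimilar ⇒ trace-equivalent.

YES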